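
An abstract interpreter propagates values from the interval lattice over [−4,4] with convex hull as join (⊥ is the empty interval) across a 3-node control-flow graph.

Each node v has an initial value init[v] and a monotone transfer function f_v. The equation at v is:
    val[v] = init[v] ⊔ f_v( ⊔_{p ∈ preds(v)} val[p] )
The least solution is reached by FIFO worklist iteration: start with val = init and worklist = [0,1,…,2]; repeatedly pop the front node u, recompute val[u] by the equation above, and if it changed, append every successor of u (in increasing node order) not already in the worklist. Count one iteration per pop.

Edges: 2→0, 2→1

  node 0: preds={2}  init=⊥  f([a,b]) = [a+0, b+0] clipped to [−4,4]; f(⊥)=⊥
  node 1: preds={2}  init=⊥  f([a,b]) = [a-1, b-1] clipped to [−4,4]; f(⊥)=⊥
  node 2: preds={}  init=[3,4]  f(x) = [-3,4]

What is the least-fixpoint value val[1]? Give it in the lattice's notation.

[-4,3]

Iteration log — 5 steps:
  step 1. node 0  ⊔preds=[3,4]  new=[3,4]  old=⊥  +wl: 
  step 2. node 1  ⊔preds=[3,4]  new=[2,3]  old=⊥  +wl: 
  step 3. node 2  ⊔preds=⊥  new=[-3,4]  old=[3,4]  +wl: 0,1
  step 4. node 0  ⊔preds=[-3,4]  new=[-3,4]  old=[3,4]  +wl: 
  step 5. node 1  ⊔preds=[-3,4]  new=[-4,3]  old=[2,3]  +wl: 

Least fixpoint reached:
  node 0: [-3,4]
  node 1: [-4,3]
  node 2: [-3,4]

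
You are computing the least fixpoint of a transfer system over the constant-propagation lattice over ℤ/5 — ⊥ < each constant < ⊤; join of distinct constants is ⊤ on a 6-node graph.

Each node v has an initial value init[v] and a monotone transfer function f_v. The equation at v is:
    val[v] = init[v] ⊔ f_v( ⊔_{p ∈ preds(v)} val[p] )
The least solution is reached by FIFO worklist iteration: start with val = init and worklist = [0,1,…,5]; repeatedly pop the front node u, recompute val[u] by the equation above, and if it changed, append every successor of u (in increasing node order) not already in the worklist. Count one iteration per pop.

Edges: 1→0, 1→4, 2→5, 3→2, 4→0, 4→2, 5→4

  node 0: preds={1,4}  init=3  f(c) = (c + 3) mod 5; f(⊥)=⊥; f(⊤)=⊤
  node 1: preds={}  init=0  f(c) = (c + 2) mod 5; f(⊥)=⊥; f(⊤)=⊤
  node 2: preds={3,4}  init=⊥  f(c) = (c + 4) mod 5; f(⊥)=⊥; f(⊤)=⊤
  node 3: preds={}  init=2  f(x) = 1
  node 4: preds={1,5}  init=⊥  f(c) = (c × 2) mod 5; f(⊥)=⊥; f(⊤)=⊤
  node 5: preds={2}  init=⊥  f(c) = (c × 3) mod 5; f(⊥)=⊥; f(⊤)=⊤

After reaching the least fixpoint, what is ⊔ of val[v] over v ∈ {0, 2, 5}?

Worklist (13 pops):
  #1 pop 0: in=0 → 3 (no change)
  #2 pop 1: in=⊥ → 0 (no change)
  #3 pop 2: in=2 → 1 (was ⊥); enqueue []
  #4 pop 3: in=⊥ → ⊤ (was 2); enqueue [2]
  #5 pop 4: in=0 → 0 (was ⊥); enqueue [0]
  #6 pop 5: in=1 → 3 (was ⊥); enqueue [4]
  #7 pop 2: in=⊤ → ⊤ (was 1); enqueue [5]
  #8 pop 0: in=0 → 3 (no change)
  #9 pop 4: in=⊤ → ⊤ (was 0); enqueue [0,2]
  #10 pop 5: in=⊤ → ⊤ (was 3); enqueue [4]
  #11 pop 0: in=⊤ → ⊤ (was 3); enqueue []
  #12 pop 2: in=⊤ → ⊤ (no change)
  #13 pop 4: in=⊤ → ⊤ (no change)

Fixpoint:
  val[0] = ⊤
  val[1] = 0
  val[2] = ⊤
  val[3] = ⊤
  val[4] = ⊤
  val[5] = ⊤

⊤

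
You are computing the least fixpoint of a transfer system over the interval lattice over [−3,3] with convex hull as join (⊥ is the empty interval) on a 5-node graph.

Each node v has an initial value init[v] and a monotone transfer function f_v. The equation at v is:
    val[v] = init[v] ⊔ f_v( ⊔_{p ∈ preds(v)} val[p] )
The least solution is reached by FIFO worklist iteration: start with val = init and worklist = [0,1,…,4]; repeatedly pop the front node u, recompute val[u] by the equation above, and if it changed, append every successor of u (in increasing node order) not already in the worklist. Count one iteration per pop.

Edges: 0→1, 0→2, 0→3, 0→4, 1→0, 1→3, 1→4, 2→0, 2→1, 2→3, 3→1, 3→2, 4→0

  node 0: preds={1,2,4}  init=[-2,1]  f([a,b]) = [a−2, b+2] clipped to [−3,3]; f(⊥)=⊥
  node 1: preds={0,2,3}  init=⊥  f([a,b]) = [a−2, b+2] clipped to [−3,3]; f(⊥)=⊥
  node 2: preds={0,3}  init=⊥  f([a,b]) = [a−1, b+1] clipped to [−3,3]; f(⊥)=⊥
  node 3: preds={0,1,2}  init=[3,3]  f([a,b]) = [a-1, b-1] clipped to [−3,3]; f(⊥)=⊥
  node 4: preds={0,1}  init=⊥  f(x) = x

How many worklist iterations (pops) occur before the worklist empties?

10

Worklist (10 pops):
  #1 pop 0: in=⊥ → [-2,1] (no change)
  #2 pop 1: in=[-2,3] → [-3,3] (was ⊥); enqueue [0]
  #3 pop 2: in=[-2,3] → [-3,3] (was ⊥); enqueue [1]
  #4 pop 3: in=[-3,3] → [-3,3] (was [3,3]); enqueue [2]
  #5 pop 4: in=[-3,3] → [-3,3] (was ⊥); enqueue []
  #6 pop 0: in=[-3,3] → [-3,3] (was [-2,1]); enqueue [3,4]
  #7 pop 1: in=[-3,3] → [-3,3] (no change)
  #8 pop 2: in=[-3,3] → [-3,3] (no change)
  #9 pop 3: in=[-3,3] → [-3,3] (no change)
  #10 pop 4: in=[-3,3] → [-3,3] (no change)

Fixpoint:
  val[0] = [-3,3]
  val[1] = [-3,3]
  val[2] = [-3,3]
  val[3] = [-3,3]
  val[4] = [-3,3]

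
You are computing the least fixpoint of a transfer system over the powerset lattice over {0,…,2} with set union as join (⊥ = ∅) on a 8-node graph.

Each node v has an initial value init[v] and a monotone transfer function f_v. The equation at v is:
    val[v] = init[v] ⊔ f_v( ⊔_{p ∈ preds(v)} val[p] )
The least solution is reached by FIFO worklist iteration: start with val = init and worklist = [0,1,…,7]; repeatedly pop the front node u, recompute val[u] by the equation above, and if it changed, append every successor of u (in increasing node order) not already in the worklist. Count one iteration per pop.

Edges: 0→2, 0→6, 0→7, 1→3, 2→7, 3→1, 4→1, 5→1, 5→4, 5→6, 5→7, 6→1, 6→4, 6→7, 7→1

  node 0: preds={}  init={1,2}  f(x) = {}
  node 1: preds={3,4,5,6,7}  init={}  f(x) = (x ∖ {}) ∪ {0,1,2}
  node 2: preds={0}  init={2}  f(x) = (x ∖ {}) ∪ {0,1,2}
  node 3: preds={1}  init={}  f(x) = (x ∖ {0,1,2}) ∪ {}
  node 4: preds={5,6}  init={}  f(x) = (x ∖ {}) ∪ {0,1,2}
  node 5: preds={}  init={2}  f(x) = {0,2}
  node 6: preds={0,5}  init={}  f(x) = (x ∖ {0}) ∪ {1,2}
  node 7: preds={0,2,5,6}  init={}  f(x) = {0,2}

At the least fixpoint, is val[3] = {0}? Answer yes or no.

no

Iteration log — 10 steps:
  step 1. node 0  ⊔preds={}  new={1,2}  stable
  step 2. node 1  ⊔preds={2}  new={0,1,2}  old={}  +wl: 
  step 3. node 2  ⊔preds={1,2}  new={0,1,2}  old={2}  +wl: 
  step 4. node 3  ⊔preds={0,1,2}  new={}  stable
  step 5. node 4  ⊔preds={2}  new={0,1,2}  old={}  +wl: 1
  step 6. node 5  ⊔preds={}  new={0,2}  old={2}  +wl: 4
  step 7. node 6  ⊔preds={0,1,2}  new={1,2}  old={}  +wl: 
  step 8. node 7  ⊔preds={0,1,2}  new={0,2}  old={}  +wl: 
  step 9. node 1  ⊔preds={0,1,2}  new={0,1,2}  stable
  step 10. node 4  ⊔preds={0,1,2}  new={0,1,2}  stable

Least fixpoint reached:
  node 0: {1,2}
  node 1: {0,1,2}
  node 2: {0,1,2}
  node 3: {}
  node 4: {0,1,2}
  node 5: {0,2}
  node 6: {1,2}
  node 7: {0,2}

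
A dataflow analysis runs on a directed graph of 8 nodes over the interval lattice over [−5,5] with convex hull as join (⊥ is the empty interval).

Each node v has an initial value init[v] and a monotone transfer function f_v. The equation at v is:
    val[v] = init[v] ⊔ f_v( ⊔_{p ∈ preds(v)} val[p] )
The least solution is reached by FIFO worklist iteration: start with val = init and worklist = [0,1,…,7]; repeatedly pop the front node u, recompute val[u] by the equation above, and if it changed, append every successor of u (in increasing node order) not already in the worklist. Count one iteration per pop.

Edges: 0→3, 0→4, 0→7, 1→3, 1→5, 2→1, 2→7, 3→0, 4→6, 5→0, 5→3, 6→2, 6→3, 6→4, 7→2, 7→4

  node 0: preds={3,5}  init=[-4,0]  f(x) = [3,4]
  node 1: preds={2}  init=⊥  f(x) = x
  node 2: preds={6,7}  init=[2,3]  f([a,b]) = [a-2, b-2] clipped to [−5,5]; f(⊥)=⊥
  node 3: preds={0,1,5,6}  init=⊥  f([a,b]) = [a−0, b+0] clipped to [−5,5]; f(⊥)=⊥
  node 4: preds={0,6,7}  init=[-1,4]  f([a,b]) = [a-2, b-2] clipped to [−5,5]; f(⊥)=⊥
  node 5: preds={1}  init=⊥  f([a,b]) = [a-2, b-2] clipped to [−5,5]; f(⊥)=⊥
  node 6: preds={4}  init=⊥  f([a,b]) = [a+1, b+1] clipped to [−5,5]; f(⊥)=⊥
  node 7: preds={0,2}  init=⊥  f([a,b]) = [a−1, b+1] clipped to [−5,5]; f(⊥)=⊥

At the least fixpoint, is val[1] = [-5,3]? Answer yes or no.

Worklist (19 pops):
  #1 pop 0: in=⊥ → [-4,4] (was [-4,0]); enqueue []
  #2 pop 1: in=[2,3] → [2,3] (was ⊥); enqueue []
  #3 pop 2: in=⊥ → [2,3] (no change)
  #4 pop 3: in=[-4,4] → [-4,4] (was ⊥); enqueue [0]
  #5 pop 4: in=[-4,4] → [-5,4] (was [-1,4]); enqueue []
  #6 pop 5: in=[2,3] → [0,1] (was ⊥); enqueue [3]
  #7 pop 6: in=[-5,4] → [-4,5] (was ⊥); enqueue [2,4]
  #8 pop 7: in=[-4,4] → [-5,5] (was ⊥); enqueue []
  #9 pop 0: in=[-4,4] → [-4,4] (no change)
  #10 pop 3: in=[-4,5] → [-4,5] (was [-4,4]); enqueue [0]
  #11 pop 2: in=[-5,5] → [-5,3] (was [2,3]); enqueue [1,7]
  #12 pop 4: in=[-5,5] → [-5,4] (no change)
  #13 pop 0: in=[-4,5] → [-4,4] (no change)
  #14 pop 1: in=[-5,3] → [-5,3] (was [2,3]); enqueue [3,5]
  #15 pop 7: in=[-5,4] → [-5,5] (no change)
  #16 pop 3: in=[-5,5] → [-5,5] (was [-4,5]); enqueue [0]
  #17 pop 5: in=[-5,3] → [-5,1] (was [0,1]); enqueue [3]
  #18 pop 0: in=[-5,5] → [-4,4] (no change)
  #19 pop 3: in=[-5,5] → [-5,5] (no change)

Fixpoint:
  val[0] = [-4,4]
  val[1] = [-5,3]
  val[2] = [-5,3]
  val[3] = [-5,5]
  val[4] = [-5,4]
  val[5] = [-5,1]
  val[6] = [-4,5]
  val[7] = [-5,5]

yes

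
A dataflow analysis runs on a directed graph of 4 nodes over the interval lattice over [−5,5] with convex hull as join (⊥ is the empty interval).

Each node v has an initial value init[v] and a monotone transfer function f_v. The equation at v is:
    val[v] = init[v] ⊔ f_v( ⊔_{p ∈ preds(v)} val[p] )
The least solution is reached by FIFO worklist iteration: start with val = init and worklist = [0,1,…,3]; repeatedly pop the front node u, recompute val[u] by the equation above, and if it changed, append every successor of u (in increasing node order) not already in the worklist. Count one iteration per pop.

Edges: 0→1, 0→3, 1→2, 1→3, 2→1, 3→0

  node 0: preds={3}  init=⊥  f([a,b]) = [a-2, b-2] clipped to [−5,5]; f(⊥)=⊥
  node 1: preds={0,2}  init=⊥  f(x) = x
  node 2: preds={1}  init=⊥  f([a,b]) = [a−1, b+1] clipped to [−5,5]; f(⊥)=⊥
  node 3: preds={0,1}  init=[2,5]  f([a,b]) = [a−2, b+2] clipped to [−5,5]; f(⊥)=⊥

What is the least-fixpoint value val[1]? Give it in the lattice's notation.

[-5,5]

Trace (15 dequeues):
  [1] u=0 | in [2,5] | out [0,3] | prev ⊥ | push {}
  [2] u=1 | in [0,3] | out [0,3] | prev ⊥ | push {}
  [3] u=2 | in [0,3] | out [-1,4] | prev ⊥ | push {1}
  [4] u=3 | in [0,3] | out [-2,5] | prev [2,5] | push {0}
  [5] u=1 | in [-1,4] | out [-1,4] | prev [0,3] | push {2,3}
  [6] u=0 | in [-2,5] | out [-4,3] | prev [0,3] | push {1}
  [7] u=2 | in [-1,4] | out [-2,5] | prev [-1,4] | push {}
  [8] u=3 | in [-4,4] | out [-5,5] | prev [-2,5] | push {0}
  [9] u=1 | in [-4,5] | out [-4,5] | prev [-1,4] | push {2,3}
  [10] u=0 | in [-5,5] | out [-5,3] | prev [-4,3] | push {1}
  [11] u=2 | in [-4,5] | out [-5,5] | prev [-2,5] | push {}
  [12] u=3 | in [-5,5] | out [-5,5] | ==
  [13] u=1 | in [-5,5] | out [-5,5] | prev [-4,5] | push {2,3}
  [14] u=2 | in [-5,5] | out [-5,5] | ==
  [15] u=3 | in [-5,5] | out [-5,5] | ==

Converged values:
  [0] [-5,3]
  [1] [-5,5]
  [2] [-5,5]
  [3] [-5,5]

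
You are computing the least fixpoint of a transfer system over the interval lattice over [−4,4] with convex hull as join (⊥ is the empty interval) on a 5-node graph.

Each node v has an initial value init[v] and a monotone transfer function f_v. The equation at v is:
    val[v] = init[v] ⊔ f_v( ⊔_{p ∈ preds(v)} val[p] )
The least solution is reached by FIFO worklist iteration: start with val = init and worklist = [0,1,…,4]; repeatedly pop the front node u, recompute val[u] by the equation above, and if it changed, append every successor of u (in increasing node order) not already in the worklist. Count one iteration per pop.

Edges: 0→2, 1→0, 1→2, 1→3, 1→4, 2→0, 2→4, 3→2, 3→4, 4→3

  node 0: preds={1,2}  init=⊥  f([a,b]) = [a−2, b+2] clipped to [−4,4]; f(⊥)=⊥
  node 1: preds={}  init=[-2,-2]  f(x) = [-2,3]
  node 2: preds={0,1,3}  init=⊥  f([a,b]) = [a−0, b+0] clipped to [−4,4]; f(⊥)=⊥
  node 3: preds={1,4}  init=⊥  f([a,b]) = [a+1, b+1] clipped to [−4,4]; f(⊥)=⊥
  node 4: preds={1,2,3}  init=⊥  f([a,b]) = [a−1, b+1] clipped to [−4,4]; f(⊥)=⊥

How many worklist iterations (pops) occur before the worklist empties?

11

Trace (11 dequeues):
  [1] u=0 | in [-2,-2] | out [-4,0] | prev ⊥ | push {}
  [2] u=1 | in ⊥ | out [-2,3] | prev [-2,-2] | push {0}
  [3] u=2 | in [-4,3] | out [-4,3] | prev ⊥ | push {}
  [4] u=3 | in [-2,3] | out [-1,4] | prev ⊥ | push {2}
  [5] u=4 | in [-4,4] | out [-4,4] | prev ⊥ | push {3}
  [6] u=0 | in [-4,3] | out [-4,4] | prev [-4,0] | push {}
  [7] u=2 | in [-4,4] | out [-4,4] | prev [-4,3] | push {0,4}
  [8] u=3 | in [-4,4] | out [-3,4] | prev [-1,4] | push {2}
  [9] u=0 | in [-4,4] | out [-4,4] | ==
  [10] u=4 | in [-4,4] | out [-4,4] | ==
  [11] u=2 | in [-4,4] | out [-4,4] | ==

Converged values:
  [0] [-4,4]
  [1] [-2,3]
  [2] [-4,4]
  [3] [-3,4]
  [4] [-4,4]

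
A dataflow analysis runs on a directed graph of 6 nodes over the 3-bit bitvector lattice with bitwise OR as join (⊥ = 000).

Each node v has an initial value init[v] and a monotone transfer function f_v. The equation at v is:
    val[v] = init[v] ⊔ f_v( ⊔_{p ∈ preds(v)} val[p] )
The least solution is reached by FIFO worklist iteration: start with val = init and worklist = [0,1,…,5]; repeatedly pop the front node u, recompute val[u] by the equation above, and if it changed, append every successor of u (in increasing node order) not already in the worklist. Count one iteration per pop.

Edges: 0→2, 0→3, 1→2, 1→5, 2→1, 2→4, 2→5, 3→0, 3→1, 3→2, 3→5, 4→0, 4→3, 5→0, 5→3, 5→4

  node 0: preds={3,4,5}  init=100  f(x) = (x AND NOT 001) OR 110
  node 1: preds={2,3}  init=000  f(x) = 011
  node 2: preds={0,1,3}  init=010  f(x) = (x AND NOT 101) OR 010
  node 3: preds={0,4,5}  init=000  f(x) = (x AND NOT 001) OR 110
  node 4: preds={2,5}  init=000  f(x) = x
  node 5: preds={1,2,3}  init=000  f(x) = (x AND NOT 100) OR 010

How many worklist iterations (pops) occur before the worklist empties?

Worklist (13 pops):
  #1 pop 0: in=000 → 110 (was 100); enqueue []
  #2 pop 1: in=010 → 011 (was 000); enqueue []
  #3 pop 2: in=111 → 010 (no change)
  #4 pop 3: in=110 → 110 (was 000); enqueue [0,1,2]
  #5 pop 4: in=010 → 010 (was 000); enqueue [3]
  #6 pop 5: in=111 → 011 (was 000); enqueue [4]
  #7 pop 0: in=111 → 110 (no change)
  #8 pop 1: in=110 → 011 (no change)
  #9 pop 2: in=111 → 010 (no change)
  #10 pop 3: in=111 → 110 (no change)
  #11 pop 4: in=011 → 011 (was 010); enqueue [0,3]
  #12 pop 0: in=111 → 110 (no change)
  #13 pop 3: in=111 → 110 (no change)

Fixpoint:
  val[0] = 110
  val[1] = 011
  val[2] = 010
  val[3] = 110
  val[4] = 011
  val[5] = 011

13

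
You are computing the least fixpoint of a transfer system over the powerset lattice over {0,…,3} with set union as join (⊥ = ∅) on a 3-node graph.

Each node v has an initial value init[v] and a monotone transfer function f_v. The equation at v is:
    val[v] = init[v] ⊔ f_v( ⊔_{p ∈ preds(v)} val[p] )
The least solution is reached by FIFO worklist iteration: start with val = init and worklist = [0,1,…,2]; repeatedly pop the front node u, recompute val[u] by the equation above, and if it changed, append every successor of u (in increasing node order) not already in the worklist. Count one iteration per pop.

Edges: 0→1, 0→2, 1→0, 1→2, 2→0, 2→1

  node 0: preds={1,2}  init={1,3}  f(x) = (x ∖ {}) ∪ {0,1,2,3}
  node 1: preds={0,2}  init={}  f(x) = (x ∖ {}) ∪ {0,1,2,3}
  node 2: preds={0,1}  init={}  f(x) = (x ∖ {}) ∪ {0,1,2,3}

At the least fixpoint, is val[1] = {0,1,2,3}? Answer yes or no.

Worklist (5 pops):
  #1 pop 0: in={} → {0,1,2,3} (was {1,3}); enqueue []
  #2 pop 1: in={0,1,2,3} → {0,1,2,3} (was {}); enqueue [0]
  #3 pop 2: in={0,1,2,3} → {0,1,2,3} (was {}); enqueue [1]
  #4 pop 0: in={0,1,2,3} → {0,1,2,3} (no change)
  #5 pop 1: in={0,1,2,3} → {0,1,2,3} (no change)

Fixpoint:
  val[0] = {0,1,2,3}
  val[1] = {0,1,2,3}
  val[2] = {0,1,2,3}

yes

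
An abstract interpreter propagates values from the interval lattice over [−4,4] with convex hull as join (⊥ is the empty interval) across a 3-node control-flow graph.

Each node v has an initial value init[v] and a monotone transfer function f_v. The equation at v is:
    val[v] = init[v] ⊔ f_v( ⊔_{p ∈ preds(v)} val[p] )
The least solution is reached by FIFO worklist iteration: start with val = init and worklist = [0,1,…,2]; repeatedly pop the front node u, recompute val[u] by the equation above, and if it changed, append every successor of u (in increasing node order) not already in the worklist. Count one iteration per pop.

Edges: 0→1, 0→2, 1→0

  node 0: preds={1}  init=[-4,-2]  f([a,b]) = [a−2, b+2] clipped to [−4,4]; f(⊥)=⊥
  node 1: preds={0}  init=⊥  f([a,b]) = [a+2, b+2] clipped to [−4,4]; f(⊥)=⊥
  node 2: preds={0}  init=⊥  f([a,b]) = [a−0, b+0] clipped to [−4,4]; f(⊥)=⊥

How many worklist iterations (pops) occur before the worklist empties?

9

Worklist (9 pops):
  #1 pop 0: in=⊥ → [-4,-2] (no change)
  #2 pop 1: in=[-4,-2] → [-2,0] (was ⊥); enqueue [0]
  #3 pop 2: in=[-4,-2] → [-4,-2] (was ⊥); enqueue []
  #4 pop 0: in=[-2,0] → [-4,2] (was [-4,-2]); enqueue [1,2]
  #5 pop 1: in=[-4,2] → [-2,4] (was [-2,0]); enqueue [0]
  #6 pop 2: in=[-4,2] → [-4,2] (was [-4,-2]); enqueue []
  #7 pop 0: in=[-2,4] → [-4,4] (was [-4,2]); enqueue [1,2]
  #8 pop 1: in=[-4,4] → [-2,4] (no change)
  #9 pop 2: in=[-4,4] → [-4,4] (was [-4,2]); enqueue []

Fixpoint:
  val[0] = [-4,4]
  val[1] = [-2,4]
  val[2] = [-4,4]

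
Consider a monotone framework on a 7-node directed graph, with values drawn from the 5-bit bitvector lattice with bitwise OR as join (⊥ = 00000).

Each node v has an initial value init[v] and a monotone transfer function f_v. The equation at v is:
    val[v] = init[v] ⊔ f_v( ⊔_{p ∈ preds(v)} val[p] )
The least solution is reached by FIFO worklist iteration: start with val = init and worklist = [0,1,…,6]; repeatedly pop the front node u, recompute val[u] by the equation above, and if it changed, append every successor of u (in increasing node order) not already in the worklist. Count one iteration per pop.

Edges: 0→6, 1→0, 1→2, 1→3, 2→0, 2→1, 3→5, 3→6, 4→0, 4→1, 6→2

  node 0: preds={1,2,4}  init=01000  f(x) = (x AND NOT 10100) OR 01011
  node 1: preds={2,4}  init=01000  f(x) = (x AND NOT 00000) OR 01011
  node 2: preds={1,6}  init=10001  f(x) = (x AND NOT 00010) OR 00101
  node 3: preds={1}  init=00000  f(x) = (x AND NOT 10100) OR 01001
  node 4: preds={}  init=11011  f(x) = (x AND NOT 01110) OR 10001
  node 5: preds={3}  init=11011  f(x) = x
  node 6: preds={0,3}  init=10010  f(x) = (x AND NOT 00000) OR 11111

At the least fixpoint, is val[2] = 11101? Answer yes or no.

yes

Iteration log — 12 steps:
  step 1. node 0  ⊔preds=11011  new=01011  old=01000  +wl: 
  step 2. node 1  ⊔preds=11011  new=11011  old=01000  +wl: 0
  step 3. node 2  ⊔preds=11011  new=11101  old=10001  +wl: 1
  step 4. node 3  ⊔preds=11011  new=01011  old=00000  +wl: 
  step 5. node 4  ⊔preds=00000  new=11011  stable
  step 6. node 5  ⊔preds=01011  new=11011  stable
  step 7. node 6  ⊔preds=01011  new=11111  old=10010  +wl: 2
  step 8. node 0  ⊔preds=11111  new=01011  stable
  step 9. node 1  ⊔preds=11111  new=11111  old=11011  +wl: 0,3
  step 10. node 2  ⊔preds=11111  new=11101  stable
  step 11. node 0  ⊔preds=11111  new=01011  stable
  step 12. node 3  ⊔preds=11111  new=01011  stable

Least fixpoint reached:
  node 0: 01011
  node 1: 11111
  node 2: 11101
  node 3: 01011
  node 4: 11011
  node 5: 11011
  node 6: 11111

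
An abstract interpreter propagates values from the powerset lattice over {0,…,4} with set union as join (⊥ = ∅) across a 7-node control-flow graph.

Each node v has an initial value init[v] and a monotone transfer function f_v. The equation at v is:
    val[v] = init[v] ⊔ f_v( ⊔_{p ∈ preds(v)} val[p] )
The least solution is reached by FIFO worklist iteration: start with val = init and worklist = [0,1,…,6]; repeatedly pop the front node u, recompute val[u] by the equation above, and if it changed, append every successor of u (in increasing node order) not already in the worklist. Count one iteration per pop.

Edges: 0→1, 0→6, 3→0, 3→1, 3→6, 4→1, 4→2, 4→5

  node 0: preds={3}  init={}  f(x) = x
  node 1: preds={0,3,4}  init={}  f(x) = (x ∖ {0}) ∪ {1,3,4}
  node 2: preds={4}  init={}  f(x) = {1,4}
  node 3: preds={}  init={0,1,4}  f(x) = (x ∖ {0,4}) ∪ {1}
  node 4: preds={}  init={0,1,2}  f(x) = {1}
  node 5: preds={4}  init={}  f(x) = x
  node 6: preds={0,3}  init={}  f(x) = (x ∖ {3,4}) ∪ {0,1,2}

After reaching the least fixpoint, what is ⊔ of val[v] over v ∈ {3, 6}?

{0,1,2,4}

Worklist (7 pops):
  #1 pop 0: in={0,1,4} → {0,1,4} (was {}); enqueue []
  #2 pop 1: in={0,1,2,4} → {1,2,3,4} (was {}); enqueue []
  #3 pop 2: in={0,1,2} → {1,4} (was {}); enqueue []
  #4 pop 3: in={} → {0,1,4} (no change)
  #5 pop 4: in={} → {0,1,2} (no change)
  #6 pop 5: in={0,1,2} → {0,1,2} (was {}); enqueue []
  #7 pop 6: in={0,1,4} → {0,1,2} (was {}); enqueue []

Fixpoint:
  val[0] = {0,1,4}
  val[1] = {1,2,3,4}
  val[2] = {1,4}
  val[3] = {0,1,4}
  val[4] = {0,1,2}
  val[5] = {0,1,2}
  val[6] = {0,1,2}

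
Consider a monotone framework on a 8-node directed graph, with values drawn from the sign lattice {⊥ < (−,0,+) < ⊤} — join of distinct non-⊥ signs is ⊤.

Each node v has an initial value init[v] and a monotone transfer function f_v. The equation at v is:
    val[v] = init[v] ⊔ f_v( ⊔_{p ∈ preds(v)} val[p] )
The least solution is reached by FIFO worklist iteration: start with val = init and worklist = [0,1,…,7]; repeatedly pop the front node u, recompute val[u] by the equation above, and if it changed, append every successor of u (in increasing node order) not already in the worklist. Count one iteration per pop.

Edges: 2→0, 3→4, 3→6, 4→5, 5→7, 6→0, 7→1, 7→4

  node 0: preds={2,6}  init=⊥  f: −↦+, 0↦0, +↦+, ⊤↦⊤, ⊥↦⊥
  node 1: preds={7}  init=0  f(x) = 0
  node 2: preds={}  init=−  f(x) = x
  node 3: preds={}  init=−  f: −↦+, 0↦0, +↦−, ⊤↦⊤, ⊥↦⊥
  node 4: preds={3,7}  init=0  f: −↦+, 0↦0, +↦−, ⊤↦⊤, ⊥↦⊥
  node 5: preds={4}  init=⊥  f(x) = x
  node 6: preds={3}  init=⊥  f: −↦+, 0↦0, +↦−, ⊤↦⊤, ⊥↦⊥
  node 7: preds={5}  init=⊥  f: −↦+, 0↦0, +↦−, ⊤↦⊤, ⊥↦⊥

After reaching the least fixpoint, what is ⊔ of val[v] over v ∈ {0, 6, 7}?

⊤

Iteration log — 11 steps:
  step 1. node 0  ⊔preds=−  new=+  old=⊥  +wl: 
  step 2. node 1  ⊔preds=⊥  new=0  stable
  step 3. node 2  ⊔preds=⊥  new=−  stable
  step 4. node 3  ⊔preds=⊥  new=−  stable
  step 5. node 4  ⊔preds=−  new=⊤  old=0  +wl: 
  step 6. node 5  ⊔preds=⊤  new=⊤  old=⊥  +wl: 
  step 7. node 6  ⊔preds=−  new=+  old=⊥  +wl: 0
  step 8. node 7  ⊔preds=⊤  new=⊤  old=⊥  +wl: 1,4
  step 9. node 0  ⊔preds=⊤  new=⊤  old=+  +wl: 
  step 10. node 1  ⊔preds=⊤  new=0  stable
  step 11. node 4  ⊔preds=⊤  new=⊤  stable

Least fixpoint reached:
  node 0: ⊤
  node 1: 0
  node 2: −
  node 3: −
  node 4: ⊤
  node 5: ⊤
  node 6: +
  node 7: ⊤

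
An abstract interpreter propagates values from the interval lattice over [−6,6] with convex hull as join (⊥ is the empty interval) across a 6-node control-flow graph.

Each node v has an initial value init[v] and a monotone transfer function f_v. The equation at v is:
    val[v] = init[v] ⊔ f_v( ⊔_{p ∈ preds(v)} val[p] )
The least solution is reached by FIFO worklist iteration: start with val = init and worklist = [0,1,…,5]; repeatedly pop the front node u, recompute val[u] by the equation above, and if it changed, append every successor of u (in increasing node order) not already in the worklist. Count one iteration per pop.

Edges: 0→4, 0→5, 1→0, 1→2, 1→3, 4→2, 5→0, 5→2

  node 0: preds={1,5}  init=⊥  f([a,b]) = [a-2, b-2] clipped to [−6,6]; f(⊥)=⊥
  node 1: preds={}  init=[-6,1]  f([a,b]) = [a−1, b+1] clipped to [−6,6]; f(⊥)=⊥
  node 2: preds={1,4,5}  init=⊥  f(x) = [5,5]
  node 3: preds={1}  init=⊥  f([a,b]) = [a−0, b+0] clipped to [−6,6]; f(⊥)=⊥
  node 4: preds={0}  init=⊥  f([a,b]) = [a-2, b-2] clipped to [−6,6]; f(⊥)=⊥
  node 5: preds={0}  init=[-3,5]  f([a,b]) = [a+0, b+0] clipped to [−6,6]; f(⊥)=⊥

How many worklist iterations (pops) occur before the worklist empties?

Trace (8 dequeues):
  [1] u=0 | in [-6,5] | out [-6,3] | prev ⊥ | push {}
  [2] u=1 | in ⊥ | out [-6,1] | ==
  [3] u=2 | in [-6,5] | out [5,5] | prev ⊥ | push {}
  [4] u=3 | in [-6,1] | out [-6,1] | prev ⊥ | push {}
  [5] u=4 | in [-6,3] | out [-6,1] | prev ⊥ | push {2}
  [6] u=5 | in [-6,3] | out [-6,5] | prev [-3,5] | push {0}
  [7] u=2 | in [-6,5] | out [5,5] | ==
  [8] u=0 | in [-6,5] | out [-6,3] | ==

Converged values:
  [0] [-6,3]
  [1] [-6,1]
  [2] [5,5]
  [3] [-6,1]
  [4] [-6,1]
  [5] [-6,5]

8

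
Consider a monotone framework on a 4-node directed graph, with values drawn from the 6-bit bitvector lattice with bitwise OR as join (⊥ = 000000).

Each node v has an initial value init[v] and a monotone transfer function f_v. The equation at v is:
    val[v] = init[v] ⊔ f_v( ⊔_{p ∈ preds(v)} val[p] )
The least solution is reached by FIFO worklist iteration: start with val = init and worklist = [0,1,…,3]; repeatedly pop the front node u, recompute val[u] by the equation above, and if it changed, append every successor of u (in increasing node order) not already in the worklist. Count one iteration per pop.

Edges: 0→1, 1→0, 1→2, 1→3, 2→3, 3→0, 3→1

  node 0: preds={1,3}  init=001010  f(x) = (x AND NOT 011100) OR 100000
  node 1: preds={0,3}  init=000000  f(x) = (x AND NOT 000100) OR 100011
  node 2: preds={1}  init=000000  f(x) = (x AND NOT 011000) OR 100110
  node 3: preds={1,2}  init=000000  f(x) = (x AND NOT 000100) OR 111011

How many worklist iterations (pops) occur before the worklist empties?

9

Trace (9 dequeues):
  [1] u=0 | in 000000 | out 101010 | prev 001010 | push {}
  [2] u=1 | in 101010 | out 101011 | prev 000000 | push {0}
  [3] u=2 | in 101011 | out 100111 | prev 000000 | push {}
  [4] u=3 | in 101111 | out 111011 | prev 000000 | push {1}
  [5] u=0 | in 111011 | out 101011 | prev 101010 | push {}
  [6] u=1 | in 111011 | out 111011 | prev 101011 | push {0,2,3}
  [7] u=0 | in 111011 | out 101011 | ==
  [8] u=2 | in 111011 | out 100111 | ==
  [9] u=3 | in 111111 | out 111011 | ==

Converged values:
  [0] 101011
  [1] 111011
  [2] 100111
  [3] 111011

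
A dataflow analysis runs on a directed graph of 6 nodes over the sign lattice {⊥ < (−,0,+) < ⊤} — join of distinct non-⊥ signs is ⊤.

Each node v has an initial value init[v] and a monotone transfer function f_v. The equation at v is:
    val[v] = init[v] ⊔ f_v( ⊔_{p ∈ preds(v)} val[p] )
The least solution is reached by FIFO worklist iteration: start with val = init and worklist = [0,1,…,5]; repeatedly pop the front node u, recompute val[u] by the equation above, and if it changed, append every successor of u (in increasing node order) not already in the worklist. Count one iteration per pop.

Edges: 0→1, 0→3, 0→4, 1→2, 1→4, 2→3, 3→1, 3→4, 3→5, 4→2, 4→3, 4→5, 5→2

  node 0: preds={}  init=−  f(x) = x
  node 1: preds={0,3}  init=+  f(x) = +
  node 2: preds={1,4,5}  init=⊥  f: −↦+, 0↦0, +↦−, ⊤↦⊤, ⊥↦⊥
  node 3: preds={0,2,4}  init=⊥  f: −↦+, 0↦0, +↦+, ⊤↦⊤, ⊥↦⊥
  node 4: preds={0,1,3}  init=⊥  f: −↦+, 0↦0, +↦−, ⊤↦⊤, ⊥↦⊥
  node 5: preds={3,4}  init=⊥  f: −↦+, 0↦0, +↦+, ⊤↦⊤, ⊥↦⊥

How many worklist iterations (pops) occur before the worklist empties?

Iteration log — 12 steps:
  step 1. node 0  ⊔preds=⊥  new=−  stable
  step 2. node 1  ⊔preds=−  new=+  stable
  step 3. node 2  ⊔preds=+  new=−  old=⊥  +wl: 
  step 4. node 3  ⊔preds=−  new=+  old=⊥  +wl: 1
  step 5. node 4  ⊔preds=⊤  new=⊤  old=⊥  +wl: 2,3
  step 6. node 5  ⊔preds=⊤  new=⊤  old=⊥  +wl: 
  step 7. node 1  ⊔preds=⊤  new=+  stable
  step 8. node 2  ⊔preds=⊤  new=⊤  old=−  +wl: 
  step 9. node 3  ⊔preds=⊤  new=⊤  old=+  +wl: 1,4,5
  step 10. node 1  ⊔preds=⊤  new=+  stable
  step 11. node 4  ⊔preds=⊤  new=⊤  stable
  step 12. node 5  ⊔preds=⊤  new=⊤  stable

Least fixpoint reached:
  node 0: −
  node 1: +
  node 2: ⊤
  node 3: ⊤
  node 4: ⊤
  node 5: ⊤

12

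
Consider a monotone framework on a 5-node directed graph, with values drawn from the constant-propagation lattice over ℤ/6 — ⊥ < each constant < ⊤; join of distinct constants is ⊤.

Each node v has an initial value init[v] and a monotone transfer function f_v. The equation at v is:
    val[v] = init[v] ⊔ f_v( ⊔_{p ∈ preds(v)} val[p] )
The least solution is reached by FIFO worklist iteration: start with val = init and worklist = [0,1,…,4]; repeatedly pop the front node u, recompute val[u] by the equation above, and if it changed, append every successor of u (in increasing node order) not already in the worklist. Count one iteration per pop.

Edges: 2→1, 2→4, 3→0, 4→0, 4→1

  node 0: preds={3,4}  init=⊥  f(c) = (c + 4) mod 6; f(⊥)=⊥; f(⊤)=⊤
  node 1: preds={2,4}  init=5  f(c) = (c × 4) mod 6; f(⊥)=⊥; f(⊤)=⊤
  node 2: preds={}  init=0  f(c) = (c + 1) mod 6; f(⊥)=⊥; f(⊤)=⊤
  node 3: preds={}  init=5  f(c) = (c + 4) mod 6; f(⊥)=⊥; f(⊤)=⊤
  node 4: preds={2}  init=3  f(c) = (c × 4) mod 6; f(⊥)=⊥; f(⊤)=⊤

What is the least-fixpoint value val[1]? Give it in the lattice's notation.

⊤

Trace (7 dequeues):
  [1] u=0 | in ⊤ | out ⊤ | prev ⊥ | push {}
  [2] u=1 | in ⊤ | out ⊤ | prev 5 | push {}
  [3] u=2 | in ⊥ | out 0 | ==
  [4] u=3 | in ⊥ | out 5 | ==
  [5] u=4 | in 0 | out ⊤ | prev 3 | push {0,1}
  [6] u=0 | in ⊤ | out ⊤ | ==
  [7] u=1 | in ⊤ | out ⊤ | ==

Converged values:
  [0] ⊤
  [1] ⊤
  [2] 0
  [3] 5
  [4] ⊤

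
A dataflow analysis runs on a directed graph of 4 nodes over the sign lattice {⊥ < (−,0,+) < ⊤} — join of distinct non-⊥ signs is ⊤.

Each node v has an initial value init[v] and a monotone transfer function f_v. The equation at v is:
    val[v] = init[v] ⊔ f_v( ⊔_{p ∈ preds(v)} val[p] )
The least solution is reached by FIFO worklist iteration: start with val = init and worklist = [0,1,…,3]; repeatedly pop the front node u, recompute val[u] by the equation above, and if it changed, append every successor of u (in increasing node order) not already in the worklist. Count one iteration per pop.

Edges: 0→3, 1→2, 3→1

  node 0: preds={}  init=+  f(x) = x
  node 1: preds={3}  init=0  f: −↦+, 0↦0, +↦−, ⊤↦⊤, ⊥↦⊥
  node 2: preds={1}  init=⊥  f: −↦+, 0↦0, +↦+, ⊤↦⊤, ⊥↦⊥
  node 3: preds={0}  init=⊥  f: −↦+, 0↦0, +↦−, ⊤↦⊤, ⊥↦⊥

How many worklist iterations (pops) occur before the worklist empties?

Trace (6 dequeues):
  [1] u=0 | in ⊥ | out + | ==
  [2] u=1 | in ⊥ | out 0 | ==
  [3] u=2 | in 0 | out 0 | prev ⊥ | push {}
  [4] u=3 | in + | out − | prev ⊥ | push {1}
  [5] u=1 | in − | out ⊤ | prev 0 | push {2}
  [6] u=2 | in ⊤ | out ⊤ | prev 0 | push {}

Converged values:
  [0] +
  [1] ⊤
  [2] ⊤
  [3] −

6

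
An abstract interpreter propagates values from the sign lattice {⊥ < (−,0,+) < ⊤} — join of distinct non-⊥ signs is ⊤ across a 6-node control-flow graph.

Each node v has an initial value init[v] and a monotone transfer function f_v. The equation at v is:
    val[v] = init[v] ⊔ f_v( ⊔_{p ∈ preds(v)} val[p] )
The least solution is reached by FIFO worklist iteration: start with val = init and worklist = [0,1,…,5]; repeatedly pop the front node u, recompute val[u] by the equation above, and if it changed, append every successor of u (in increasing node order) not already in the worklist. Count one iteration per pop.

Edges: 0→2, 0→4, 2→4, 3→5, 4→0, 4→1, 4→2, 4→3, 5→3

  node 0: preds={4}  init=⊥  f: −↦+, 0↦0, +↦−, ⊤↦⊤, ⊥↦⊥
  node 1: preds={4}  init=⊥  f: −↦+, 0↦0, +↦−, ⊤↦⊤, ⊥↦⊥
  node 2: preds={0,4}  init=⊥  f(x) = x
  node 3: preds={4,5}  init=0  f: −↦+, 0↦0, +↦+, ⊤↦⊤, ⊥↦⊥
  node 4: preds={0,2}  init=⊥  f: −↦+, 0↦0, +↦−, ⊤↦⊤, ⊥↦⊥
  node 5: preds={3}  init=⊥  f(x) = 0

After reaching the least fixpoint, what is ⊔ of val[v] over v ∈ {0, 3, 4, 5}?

0

Trace (7 dequeues):
  [1] u=0 | in ⊥ | out ⊥ | ==
  [2] u=1 | in ⊥ | out ⊥ | ==
  [3] u=2 | in ⊥ | out ⊥ | ==
  [4] u=3 | in ⊥ | out 0 | ==
  [5] u=4 | in ⊥ | out ⊥ | ==
  [6] u=5 | in 0 | out 0 | prev ⊥ | push {3}
  [7] u=3 | in 0 | out 0 | ==

Converged values:
  [0] ⊥
  [1] ⊥
  [2] ⊥
  [3] 0
  [4] ⊥
  [5] 0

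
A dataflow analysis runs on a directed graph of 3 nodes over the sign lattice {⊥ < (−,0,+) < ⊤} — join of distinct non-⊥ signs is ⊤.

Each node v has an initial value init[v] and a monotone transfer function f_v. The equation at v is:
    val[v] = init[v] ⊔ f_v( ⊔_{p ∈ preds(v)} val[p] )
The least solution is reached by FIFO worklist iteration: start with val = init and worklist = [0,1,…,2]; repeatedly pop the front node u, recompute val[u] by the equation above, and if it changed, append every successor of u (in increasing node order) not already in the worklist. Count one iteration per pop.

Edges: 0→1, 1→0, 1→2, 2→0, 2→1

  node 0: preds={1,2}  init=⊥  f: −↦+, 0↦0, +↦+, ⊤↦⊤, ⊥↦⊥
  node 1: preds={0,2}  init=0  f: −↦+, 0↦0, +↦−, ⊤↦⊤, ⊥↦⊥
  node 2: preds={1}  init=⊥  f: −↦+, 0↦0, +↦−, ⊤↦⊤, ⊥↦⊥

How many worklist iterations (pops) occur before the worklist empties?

5

Worklist (5 pops):
  #1 pop 0: in=0 → 0 (was ⊥); enqueue []
  #2 pop 1: in=0 → 0 (no change)
  #3 pop 2: in=0 → 0 (was ⊥); enqueue [0,1]
  #4 pop 0: in=0 → 0 (no change)
  #5 pop 1: in=0 → 0 (no change)

Fixpoint:
  val[0] = 0
  val[1] = 0
  val[2] = 0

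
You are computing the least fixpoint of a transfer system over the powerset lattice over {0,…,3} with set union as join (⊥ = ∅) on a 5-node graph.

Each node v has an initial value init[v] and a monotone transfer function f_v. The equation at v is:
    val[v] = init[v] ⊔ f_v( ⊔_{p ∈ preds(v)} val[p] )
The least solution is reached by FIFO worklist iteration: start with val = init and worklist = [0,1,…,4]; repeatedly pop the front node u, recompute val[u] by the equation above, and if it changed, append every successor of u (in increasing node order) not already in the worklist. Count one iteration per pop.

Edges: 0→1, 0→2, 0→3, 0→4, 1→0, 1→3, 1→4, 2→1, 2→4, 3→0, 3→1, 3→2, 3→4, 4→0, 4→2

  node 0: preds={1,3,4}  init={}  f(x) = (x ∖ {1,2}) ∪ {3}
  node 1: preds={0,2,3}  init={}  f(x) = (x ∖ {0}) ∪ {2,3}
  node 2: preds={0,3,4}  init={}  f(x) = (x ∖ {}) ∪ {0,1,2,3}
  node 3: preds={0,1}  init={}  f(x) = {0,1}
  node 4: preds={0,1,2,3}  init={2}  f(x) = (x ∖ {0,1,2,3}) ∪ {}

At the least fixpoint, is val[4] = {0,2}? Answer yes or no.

Iteration log — 11 steps:
  step 1. node 0  ⊔preds={2}  new={3}  old={}  +wl: 
  step 2. node 1  ⊔preds={3}  new={2,3}  old={}  +wl: 0
  step 3. node 2  ⊔preds={2,3}  new={0,1,2,3}  old={}  +wl: 1
  step 4. node 3  ⊔preds={2,3}  new={0,1}  old={}  +wl: 2
  step 5. node 4  ⊔preds={0,1,2,3}  new={2}  stable
  step 6. node 0  ⊔preds={0,1,2,3}  new={0,3}  old={3}  +wl: 3,4
  step 7. node 1  ⊔preds={0,1,2,3}  new={1,2,3}  old={2,3}  +wl: 0
  step 8. node 2  ⊔preds={0,1,2,3}  new={0,1,2,3}  stable
  step 9. node 3  ⊔preds={0,1,2,3}  new={0,1}  stable
  step 10. node 4  ⊔preds={0,1,2,3}  new={2}  stable
  step 11. node 0  ⊔preds={0,1,2,3}  new={0,3}  stable

Least fixpoint reached:
  node 0: {0,3}
  node 1: {1,2,3}
  node 2: {0,1,2,3}
  node 3: {0,1}
  node 4: {2}

no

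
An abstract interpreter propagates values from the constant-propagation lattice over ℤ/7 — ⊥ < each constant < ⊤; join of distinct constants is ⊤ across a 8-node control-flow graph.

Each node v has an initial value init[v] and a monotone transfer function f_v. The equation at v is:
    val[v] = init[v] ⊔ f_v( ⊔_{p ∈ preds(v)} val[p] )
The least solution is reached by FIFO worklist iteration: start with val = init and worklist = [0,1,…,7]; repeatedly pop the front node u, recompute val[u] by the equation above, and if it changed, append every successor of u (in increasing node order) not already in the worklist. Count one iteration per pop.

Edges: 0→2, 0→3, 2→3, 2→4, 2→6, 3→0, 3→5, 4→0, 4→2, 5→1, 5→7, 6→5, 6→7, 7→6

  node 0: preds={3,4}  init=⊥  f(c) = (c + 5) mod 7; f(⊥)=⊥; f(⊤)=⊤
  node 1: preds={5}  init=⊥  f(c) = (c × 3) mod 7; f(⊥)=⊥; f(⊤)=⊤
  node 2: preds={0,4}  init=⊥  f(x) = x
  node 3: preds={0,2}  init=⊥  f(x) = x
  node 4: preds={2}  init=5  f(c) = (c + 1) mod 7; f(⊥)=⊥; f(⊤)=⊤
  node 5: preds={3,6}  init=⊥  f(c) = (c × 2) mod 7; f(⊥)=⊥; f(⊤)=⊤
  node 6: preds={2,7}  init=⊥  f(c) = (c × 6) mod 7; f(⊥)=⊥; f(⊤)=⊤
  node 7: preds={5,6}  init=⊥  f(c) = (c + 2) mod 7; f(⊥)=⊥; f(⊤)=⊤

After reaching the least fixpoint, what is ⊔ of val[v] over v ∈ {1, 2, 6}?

Iteration log — 14 steps:
  step 1. node 0  ⊔preds=5  new=3  old=⊥  +wl: 
  step 2. node 1  ⊔preds=⊥  new=⊥  stable
  step 3. node 2  ⊔preds=⊤  new=⊤  old=⊥  +wl: 
  step 4. node 3  ⊔preds=⊤  new=⊤  old=⊥  +wl: 0
  step 5. node 4  ⊔preds=⊤  new=⊤  old=5  +wl: 2
  step 6. node 5  ⊔preds=⊤  new=⊤  old=⊥  +wl: 1
  step 7. node 6  ⊔preds=⊤  new=⊤  old=⊥  +wl: 5
  step 8. node 7  ⊔preds=⊤  new=⊤  old=⊥  +wl: 6
  step 9. node 0  ⊔preds=⊤  new=⊤  old=3  +wl: 3
  step 10. node 2  ⊔preds=⊤  new=⊤  stable
  step 11. node 1  ⊔preds=⊤  new=⊤  old=⊥  +wl: 
  step 12. node 5  ⊔preds=⊤  new=⊤  stable
  step 13. node 6  ⊔preds=⊤  new=⊤  stable
  step 14. node 3  ⊔preds=⊤  new=⊤  stable

Least fixpoint reached:
  node 0: ⊤
  node 1: ⊤
  node 2: ⊤
  node 3: ⊤
  node 4: ⊤
  node 5: ⊤
  node 6: ⊤
  node 7: ⊤

⊤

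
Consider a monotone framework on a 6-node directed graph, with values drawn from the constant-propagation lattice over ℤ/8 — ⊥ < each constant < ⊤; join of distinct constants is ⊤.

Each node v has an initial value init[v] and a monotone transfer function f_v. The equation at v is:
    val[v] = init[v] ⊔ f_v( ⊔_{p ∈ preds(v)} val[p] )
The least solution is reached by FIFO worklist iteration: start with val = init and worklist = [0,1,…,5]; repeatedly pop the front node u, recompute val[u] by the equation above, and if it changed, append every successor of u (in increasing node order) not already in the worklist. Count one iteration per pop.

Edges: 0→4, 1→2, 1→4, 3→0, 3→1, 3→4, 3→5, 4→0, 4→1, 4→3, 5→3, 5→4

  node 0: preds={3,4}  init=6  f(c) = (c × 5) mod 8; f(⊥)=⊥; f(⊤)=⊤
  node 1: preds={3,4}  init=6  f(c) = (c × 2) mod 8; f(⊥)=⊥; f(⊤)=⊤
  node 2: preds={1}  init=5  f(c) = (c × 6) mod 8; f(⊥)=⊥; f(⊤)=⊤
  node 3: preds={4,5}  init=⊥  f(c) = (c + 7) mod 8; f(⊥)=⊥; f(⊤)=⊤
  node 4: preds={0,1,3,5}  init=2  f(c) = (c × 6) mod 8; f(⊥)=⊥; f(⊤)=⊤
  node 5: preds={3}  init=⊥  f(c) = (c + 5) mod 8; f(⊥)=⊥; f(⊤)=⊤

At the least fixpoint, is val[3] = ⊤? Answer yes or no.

Worklist (15 pops):
  #1 pop 0: in=2 → ⊤ (was 6); enqueue []
  #2 pop 1: in=2 → ⊤ (was 6); enqueue []
  #3 pop 2: in=⊤ → ⊤ (was 5); enqueue []
  #4 pop 3: in=2 → 1 (was ⊥); enqueue [0,1]
  #5 pop 4: in=⊤ → ⊤ (was 2); enqueue [3]
  #6 pop 5: in=1 → 6 (was ⊥); enqueue [4]
  #7 pop 0: in=⊤ → ⊤ (no change)
  #8 pop 1: in=⊤ → ⊤ (no change)
  #9 pop 3: in=⊤ → ⊤ (was 1); enqueue [0,1,5]
  #10 pop 4: in=⊤ → ⊤ (no change)
  #11 pop 0: in=⊤ → ⊤ (no change)
  #12 pop 1: in=⊤ → ⊤ (no change)
  #13 pop 5: in=⊤ → ⊤ (was 6); enqueue [3,4]
  #14 pop 3: in=⊤ → ⊤ (no change)
  #15 pop 4: in=⊤ → ⊤ (no change)

Fixpoint:
  val[0] = ⊤
  val[1] = ⊤
  val[2] = ⊤
  val[3] = ⊤
  val[4] = ⊤
  val[5] = ⊤

yes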